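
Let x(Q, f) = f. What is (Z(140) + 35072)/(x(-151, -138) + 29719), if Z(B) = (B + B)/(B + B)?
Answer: 35073/29581 ≈ 1.1857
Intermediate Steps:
Z(B) = 1 (Z(B) = (2*B)/((2*B)) = (2*B)*(1/(2*B)) = 1)
(Z(140) + 35072)/(x(-151, -138) + 29719) = (1 + 35072)/(-138 + 29719) = 35073/29581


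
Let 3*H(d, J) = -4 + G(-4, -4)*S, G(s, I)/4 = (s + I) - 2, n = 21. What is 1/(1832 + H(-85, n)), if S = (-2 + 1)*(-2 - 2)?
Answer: 3/5332 ≈ 0.00056264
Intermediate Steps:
G(s, I) = -8 + 4*I + 4*s (G(s, I) = 4*((s + I) - 2) = 4*((I + s) - 2) = 4*(-2 + I + s) = -8 + 4*I + 4*s)
S = 4 (S = -1*(-4) = 4)
H(d, J) = -164/3 (H(d, J) = (-4 + (-8 + 4*(-4) + 4*(-4))*4)/3 = (-4 + (-8 - 16 - 16)*4)/3 = (-4 - 40*4)/3 = (-4 - 160)/3 = (⅓)*(-164) = -164/3)
1/(1832 + H(-85, n)) = 1/(1832 - 164/3) = 1/(5332/3) = 3/5332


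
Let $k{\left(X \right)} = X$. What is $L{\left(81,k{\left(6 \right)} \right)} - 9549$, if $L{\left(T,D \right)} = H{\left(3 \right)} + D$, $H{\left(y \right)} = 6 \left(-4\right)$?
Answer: $-9567$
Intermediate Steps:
$H{\left(y \right)} = -24$
$L{\left(T,D \right)} = -24 + D$
$L{\left(81,k{\left(6 \right)} \right)} - 9549 = \left(-24 + 6\right) - 9549 = -18 - 9549 = -9567$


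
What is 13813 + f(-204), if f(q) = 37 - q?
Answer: 14054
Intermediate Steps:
13813 + f(-204) = 13813 + (37 - 1*(-204)) = 13813 + (37 + 204) = 13813 + 241 = 14054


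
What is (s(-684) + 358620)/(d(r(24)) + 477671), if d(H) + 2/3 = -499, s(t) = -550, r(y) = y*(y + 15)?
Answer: 537105/715757 ≈ 0.75040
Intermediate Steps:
r(y) = y*(15 + y)
d(H) = -1499/3 (d(H) = -⅔ - 499 = -1499/3)
(s(-684) + 358620)/(d(r(24)) + 477671) = (-550 + 358620)/(-1499/3 + 477671) = 358070/(1431514/3) = 358070*(3/1431514) = 537105/715757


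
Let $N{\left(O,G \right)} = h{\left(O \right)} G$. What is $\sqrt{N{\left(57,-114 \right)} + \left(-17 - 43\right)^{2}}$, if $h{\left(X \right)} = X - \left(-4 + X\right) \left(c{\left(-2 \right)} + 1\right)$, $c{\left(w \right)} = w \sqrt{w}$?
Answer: $2 \sqrt{786 - 3021 i \sqrt{2}} \approx 101.29 - 84.357 i$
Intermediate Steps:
$c{\left(w \right)} = w^{\frac{3}{2}}$
$h{\left(X \right)} = X - \left(1 - 2 i \sqrt{2}\right) \left(-4 + X\right)$ ($h{\left(X \right)} = X - \left(-4 + X\right) \left(\left(-2\right)^{\frac{3}{2}} + 1\right) = X - \left(-4 + X\right) \left(- 2 i \sqrt{2} + 1\right) = X - \left(-4 + X\right) \left(1 - 2 i \sqrt{2}\right) = X - \left(1 - 2 i \sqrt{2}\right) \left(-4 + X\right)$)
$N{\left(O,G \right)} = G \left(4 - 8 i \sqrt{2} + 2 i O \sqrt{2}\right)$ ($N{\left(O,G \right)} = \left(4 - 8 i \sqrt{2} + 2 i O \sqrt{2}\right) G = G \left(4 - 8 i \sqrt{2} + 2 i O \sqrt{2}\right)$)
$\sqrt{N{\left(57,-114 \right)} + \left(-17 - 43\right)^{2}} = \sqrt{2 \left(-114\right) \left(2 - 4 i \sqrt{2} + i 57 \sqrt{2}\right) + \left(-17 - 43\right)^{2}} = \sqrt{2 \left(-114\right) \left(2 - 4 i \sqrt{2} + 57 i \sqrt{2}\right) + \left(-60\right)^{2}} = \sqrt{2 \left(-114\right) \left(2 + 53 i \sqrt{2}\right) + 3600} = \sqrt{\left(-456 - 12084 i \sqrt{2}\right) + 3600} = \sqrt{3144 - 12084 i \sqrt{2}}$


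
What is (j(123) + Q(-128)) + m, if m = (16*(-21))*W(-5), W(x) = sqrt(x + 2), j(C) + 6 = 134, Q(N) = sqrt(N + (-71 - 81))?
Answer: 128 - 336*I*sqrt(3) + 2*I*sqrt(70) ≈ 128.0 - 565.24*I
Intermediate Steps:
Q(N) = sqrt(-152 + N) (Q(N) = sqrt(N - 152) = sqrt(-152 + N))
j(C) = 128 (j(C) = -6 + 134 = 128)
W(x) = sqrt(2 + x)
m = -336*I*sqrt(3) (m = (16*(-21))*sqrt(2 - 5) = -336*I*sqrt(3) ≈ -581.97*I)
(j(123) + Q(-128)) + m = (128 + sqrt(-152 - 128)) - 336*I*sqrt(3) = (128 + sqrt(-280)) - 336*I*sqrt(3) = (128 + 2*I*sqrt(70)) - 336*I*sqrt(3) = 128 - 336*I*sqrt(3) + 2*I*sqrt(70)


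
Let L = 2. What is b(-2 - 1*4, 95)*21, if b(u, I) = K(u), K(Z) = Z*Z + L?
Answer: 798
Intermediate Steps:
K(Z) = 2 + Z² (K(Z) = Z*Z + 2 = Z² + 2 = 2 + Z²)
b(u, I) = 2 + u²
b(-2 - 1*4, 95)*21 = (2 + (-2 - 1*4)²)*21 = (2 + (-2 - 4)²)*21 = (2 + (-6)²)*21 = (2 + 36)*21 = 38*21 = 798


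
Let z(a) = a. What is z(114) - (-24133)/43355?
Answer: 4966603/43355 ≈ 114.56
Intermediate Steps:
z(114) - (-24133)/43355 = 114 - (-24133)/43355 = 114 - 1*(-24133/43355) = 114 + 24133/43355 = 4966603/43355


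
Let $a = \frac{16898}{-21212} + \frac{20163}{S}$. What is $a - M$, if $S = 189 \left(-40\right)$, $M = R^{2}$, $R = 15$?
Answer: $- \frac{3053088203}{13363560} \approx -228.46$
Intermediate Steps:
$M = 225$ ($M = 15^{2} = 225$)
$S = -7560$
$a = - \frac{46287203}{13363560}$ ($a = \frac{16898}{-21212} + \frac{20163}{-7560} = 16898 \left(- \frac{1}{21212}\right) + 20163 \left(- \frac{1}{7560}\right) = - \frac{8449}{10606} - \frac{6721}{2520} = - \frac{46287203}{13363560} \approx -3.4637$)
$a - M = - \frac{46287203}{13363560} - 225 = - \frac{3053088203}{13363560}$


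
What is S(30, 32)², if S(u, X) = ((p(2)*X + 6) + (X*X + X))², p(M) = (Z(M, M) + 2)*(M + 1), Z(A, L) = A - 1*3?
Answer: 1798184449296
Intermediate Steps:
Z(A, L) = -3 + A (Z(A, L) = A - 3 = -3 + A)
p(M) = (1 + M)*(-1 + M) (p(M) = ((-3 + M) + 2)*(M + 1) = (-1 + M)*(1 + M) = (1 + M)*(-1 + M))
S(u, X) = (6 + X² + 4*X)² (S(u, X) = (((-1 + 2²)*X + 6) + (X*X + X))² = (((-1 + 4)*X + 6) + (X² + X))² = ((3*X + 6) + (X + X²))² = ((6 + 3*X) + (X + X²))² = (6 + X² + 4*X)²)
S(30, 32)² = ((6 + 32² + 4*32)²)² = ((6 + 1024 + 128)²)² = (1158²)² = 1340964² = 1798184449296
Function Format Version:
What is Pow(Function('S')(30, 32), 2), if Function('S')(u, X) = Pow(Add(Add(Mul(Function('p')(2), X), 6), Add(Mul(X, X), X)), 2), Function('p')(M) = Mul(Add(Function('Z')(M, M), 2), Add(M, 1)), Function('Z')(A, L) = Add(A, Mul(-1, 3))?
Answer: 1798184449296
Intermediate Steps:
Function('Z')(A, L) = Add(-3, A) (Function('Z')(A, L) = Add(A, -3) = Add(-3, A))
Function('p')(M) = Mul(Add(1, M), Add(-1, M)) (Function('p')(M) = Mul(Add(Add(-3, M), 2), Add(M, 1)) = Mul(Add(-1, M), Add(1, M)) = Mul(Add(1, M), Add(-1, M)))
Function('S')(u, X) = Pow(Add(6, Pow(X, 2), Mul(4, X)), 2) (Function('S')(u, X) = Pow(Add(Add(Mul(Add(-1, Pow(2, 2)), X), 6), Add(Mul(X, X), X)), 2) = Pow(Add(Add(Mul(Add(-1, 4), X), 6), Add(Pow(X, 2), X)), 2) = Pow(Add(Add(Mul(3, X), 6), Add(X, Pow(X, 2))), 2) = Pow(Add(Add(6, Mul(3, X)), Add(X, Pow(X, 2))), 2) = Pow(Add(6, Pow(X, 2), Mul(4, X)), 2))
Pow(Function('S')(30, 32), 2) = Pow(Pow(Add(6, Pow(32, 2), Mul(4, 32)), 2), 2) = Pow(Pow(Add(6, 1024, 128), 2), 2) = Pow(Pow(1158, 2), 2) = Pow(1340964, 2) = 1798184449296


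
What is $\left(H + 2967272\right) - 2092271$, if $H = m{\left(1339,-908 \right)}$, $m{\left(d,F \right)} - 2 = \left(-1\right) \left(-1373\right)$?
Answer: $876376$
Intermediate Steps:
$m{\left(d,F \right)} = 1375$ ($m{\left(d,F \right)} = 2 - -1373 = 2 + 1373 = 1375$)
$H = 1375$
$\left(H + 2967272\right) - 2092271 = \left(1375 + 2967272\right) - 2092271 = 2968647 - 2092271 = 876376$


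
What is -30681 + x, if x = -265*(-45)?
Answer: -18756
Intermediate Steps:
x = 11925
-30681 + x = -30681 + 11925 = -18756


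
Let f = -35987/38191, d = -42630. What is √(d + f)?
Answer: I*√62179466644547/38191 ≈ 206.47*I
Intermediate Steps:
f = -35987/38191 (f = -35987*1/38191 = -35987/38191 ≈ -0.94229)
√(d + f) = √(-42630 - 35987/38191) = √(-1628118317/38191) = I*√62179466644547/38191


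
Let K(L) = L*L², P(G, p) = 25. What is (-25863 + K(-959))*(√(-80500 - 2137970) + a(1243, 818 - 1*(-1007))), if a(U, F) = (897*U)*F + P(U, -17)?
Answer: -1794712974180318200 - 881999942*I*√2218470 ≈ -1.7947e+18 - 1.3137e+12*I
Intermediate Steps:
a(U, F) = 25 + 897*F*U (a(U, F) = (897*U)*F + 25 = 897*F*U + 25 = 25 + 897*F*U)
K(L) = L³
(-25863 + K(-959))*(√(-80500 - 2137970) + a(1243, 818 - 1*(-1007))) = (-25863 + (-959)³)*(√(-80500 - 2137970) + (25 + 897*(818 - 1*(-1007))*1243)) = (-25863 - 881974079)*(√(-2218470) + (25 + 897*(818 + 1007)*1243)) = -881999942*(I*√2218470 + (25 + 897*1825*1243)) = -881999942*(I*√2218470 + (25 + 2034822075)) = -881999942*(I*√2218470 + 2034822100) = -881999942*(2034822100 + I*√2218470) = -1794712974180318200 - 881999942*I*√2218470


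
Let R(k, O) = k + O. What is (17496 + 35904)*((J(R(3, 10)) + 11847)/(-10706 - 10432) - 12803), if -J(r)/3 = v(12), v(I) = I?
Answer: -2408710462500/3523 ≈ -6.8371e+8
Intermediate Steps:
R(k, O) = O + k
J(r) = -36 (J(r) = -3*12 = -36)
(17496 + 35904)*((J(R(3, 10)) + 11847)/(-10706 - 10432) - 12803) = (17496 + 35904)*((-36 + 11847)/(-10706 - 10432) - 12803) = 53400*(11811/(-21138) - 12803) = 53400*(11811*(-1/21138) - 12803) = 53400*(-3937/7046 - 12803) = 53400*(-90213875/7046) = -2408710462500/3523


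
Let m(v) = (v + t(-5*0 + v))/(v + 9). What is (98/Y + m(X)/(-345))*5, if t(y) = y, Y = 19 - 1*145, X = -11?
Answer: -838/207 ≈ -4.0483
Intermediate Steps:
Y = -126 (Y = 19 - 145 = -126)
m(v) = 2*v/(9 + v) (m(v) = (v + (-5*0 + v))/(v + 9) = (v + (0 + v))/(9 + v) = (v + v)/(9 + v) = (2*v)/(9 + v) = 2*v/(9 + v))
(98/Y + m(X)/(-345))*5 = (98/(-126) + (2*(-11)/(9 - 11))/(-345))*5 = (98*(-1/126) + (2*(-11)/(-2))*(-1/345))*5 = (-7/9 + (2*(-11)*(-½))*(-1/345))*5 = (-7/9 + 11*(-1/345))*5 = (-7/9 - 11/345)*5 = -838/1035*5 = -838/207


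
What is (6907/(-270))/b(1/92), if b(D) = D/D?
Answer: -6907/270 ≈ -25.581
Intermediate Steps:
b(D) = 1
(6907/(-270))/b(1/92) = (6907/(-270))/1 = (6907*(-1/270))*1 = -6907/270*1 = -6907/270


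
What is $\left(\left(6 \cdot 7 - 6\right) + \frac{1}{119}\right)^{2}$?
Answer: $\frac{18361225}{14161} \approx 1296.6$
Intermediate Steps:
$\left(\left(6 \cdot 7 - 6\right) + \frac{1}{119}\right)^{2} = \left(\left(42 - 6\right) + \frac{1}{119}\right)^{2} = \left(36 + \frac{1}{119}\right)^{2} = \left(\frac{4285}{119}\right)^{2} = \frac{18361225}{14161}$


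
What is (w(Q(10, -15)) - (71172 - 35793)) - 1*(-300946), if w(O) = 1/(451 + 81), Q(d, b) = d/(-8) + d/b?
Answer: 141281645/532 ≈ 2.6557e+5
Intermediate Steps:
Q(d, b) = -d/8 + d/b (Q(d, b) = d*(-1/8) + d/b = -d/8 + d/b)
w(O) = 1/532
(w(Q(10, -15)) - (71172 - 35793)) - 1*(-300946) = (1/532 - (71172 - 35793)) - 1*(-300946) = (1/532 - 1*35379) + 300946 = (1/532 - 35379) + 300946 = -18821627/532 + 300946 = 141281645/532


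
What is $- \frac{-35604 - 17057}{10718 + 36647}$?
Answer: $\frac{52661}{47365} \approx 1.1118$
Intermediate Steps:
$- \frac{-35604 - 17057}{10718 + 36647} = - \frac{-52661}{47365} = \left(-1\right) \left(- \frac{52661}{47365}\right) = \frac{52661}{47365}$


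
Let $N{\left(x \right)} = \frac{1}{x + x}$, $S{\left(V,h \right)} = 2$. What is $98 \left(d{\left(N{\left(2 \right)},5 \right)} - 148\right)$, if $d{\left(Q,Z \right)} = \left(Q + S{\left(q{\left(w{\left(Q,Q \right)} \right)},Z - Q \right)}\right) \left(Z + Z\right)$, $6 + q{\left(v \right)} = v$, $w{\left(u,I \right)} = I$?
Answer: $-12299$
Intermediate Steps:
$q{\left(v \right)} = -6 + v$
$N{\left(x \right)} = \frac{1}{2 x}$
$d{\left(Q,Z \right)} = 2 Z \left(2 + Q\right)$ ($d{\left(Q,Z \right)} = \left(Q + 2\right) \left(Z + Z\right) = \left(2 + Q\right) 2 Z = 2 Z \left(2 + Q\right)$)
$98 \left(d{\left(N{\left(2 \right)},5 \right)} - 148\right) = 98 \left(2 \cdot 5 \left(2 + \frac{1}{2 \cdot 2}\right) - 148\right) = 98 \left(2 \cdot 5 \left(2 + \frac{1}{2} \cdot \frac{1}{2}\right) - 148\right) = 98 \left(2 \cdot 5 \left(2 + \frac{1}{4}\right) - 148\right) = 98 \left(2 \cdot 5 \cdot \frac{9}{4} - 148\right) = 98 \left(\frac{45}{2} - 148\right) = 98 \left(- \frac{251}{2}\right) = -12299$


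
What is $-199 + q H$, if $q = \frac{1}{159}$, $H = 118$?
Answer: $- \frac{31523}{159} \approx -198.26$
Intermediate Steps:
$q = \frac{1}{159} \approx 0.0062893$
$-199 + q H = -199 + \frac{1}{159} \cdot 118 = -199 + \frac{118}{159} = - \frac{31523}{159}$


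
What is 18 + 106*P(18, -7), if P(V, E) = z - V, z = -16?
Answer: -3586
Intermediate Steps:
P(V, E) = -16 - V
18 + 106*P(18, -7) = 18 + 106*(-16 - 1*18) = 18 + 106*(-16 - 18) = 18 + 106*(-34) = 18 - 3604 = -3586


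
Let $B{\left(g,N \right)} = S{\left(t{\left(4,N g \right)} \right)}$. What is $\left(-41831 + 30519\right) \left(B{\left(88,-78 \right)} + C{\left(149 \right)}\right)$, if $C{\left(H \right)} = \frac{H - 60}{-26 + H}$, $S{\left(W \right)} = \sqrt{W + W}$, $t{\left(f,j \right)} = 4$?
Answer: $- \frac{1006768}{123} - 22624 \sqrt{2} \approx -40180.0$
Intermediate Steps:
$S{\left(W \right)} = \sqrt{2} \sqrt{W}$ ($S{\left(W \right)} = \sqrt{2 W} = \sqrt{2} \sqrt{W}$)
$B{\left(g,N \right)} = 2 \sqrt{2}$ ($B{\left(g,N \right)} = \sqrt{2} \sqrt{4} = \sqrt{2} \cdot 2 = 2 \sqrt{2}$)
$C{\left(H \right)} = \frac{-60 + H}{-26 + H}$
$\left(-41831 + 30519\right) \left(B{\left(88,-78 \right)} + C{\left(149 \right)}\right) = \left(-41831 + 30519\right) \left(2 \sqrt{2} + \frac{-60 + 149}{-26 + 149}\right) = - 11312 \left(2 \sqrt{2} + \frac{1}{123} \cdot 89\right) = - 11312 \left(2 \sqrt{2} + \frac{89}{123}\right) = - 11312 \left(\frac{89}{123} + 2 \sqrt{2}\right) = - \frac{1006768}{123} - 22624 \sqrt{2}$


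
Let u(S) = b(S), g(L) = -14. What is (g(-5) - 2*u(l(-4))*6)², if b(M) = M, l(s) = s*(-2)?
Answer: 12100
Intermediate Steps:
l(s) = -2*s
u(S) = S
(g(-5) - 2*u(l(-4))*6)² = (-14 - (-4)*(-4)*6)² = (-14 - 2*8*6)² = (-14 - 16*6)² = (-14 - 96)² = (-110)² = 12100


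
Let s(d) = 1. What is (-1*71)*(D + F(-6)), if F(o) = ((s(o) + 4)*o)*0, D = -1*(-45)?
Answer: -3195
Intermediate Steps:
D = 45
F(o) = 0 (F(o) = ((1 + 4)*o)*0 = (5*o)*0 = 0)
(-1*71)*(D + F(-6)) = (-1*71)*(45 + 0) = -71*45 = -3195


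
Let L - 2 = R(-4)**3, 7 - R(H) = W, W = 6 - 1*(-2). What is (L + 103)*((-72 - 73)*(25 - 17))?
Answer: -120640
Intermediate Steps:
W = 8 (W = 6 + 2 = 8)
R(H) = -1 (R(H) = 7 - 1*8 = 7 - 8 = -1)
L = 1 (L = 2 + (-1)**3 = 2 - 1 = 1)
(L + 103)*((-72 - 73)*(25 - 17)) = (1 + 103)*((-72 - 73)*(25 - 17)) = 104*(-145*8) = 104*(-1160) = -120640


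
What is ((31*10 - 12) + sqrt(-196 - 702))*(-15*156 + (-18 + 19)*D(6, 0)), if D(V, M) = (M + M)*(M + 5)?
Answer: -697320 - 2340*I*sqrt(898) ≈ -6.9732e+5 - 70122.0*I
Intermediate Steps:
D(V, M) = 2*M*(5 + M) (D(V, M) = (2*M)*(5 + M) = 2*M*(5 + M))
((31*10 - 12) + sqrt(-196 - 702))*(-15*156 + (-18 + 19)*D(6, 0)) = ((31*10 - 12) + sqrt(-196 - 702))*(-15*156 + (-18 + 19)*(2*0*(5 + 0))) = ((310 - 12) + sqrt(-898))*(-2340 + 1*(2*0*5)) = (298 + I*sqrt(898))*(-2340 + 1*0) = (298 + I*sqrt(898))*(-2340 + 0) = (298 + I*sqrt(898))*(-2340) = -697320 - 2340*I*sqrt(898)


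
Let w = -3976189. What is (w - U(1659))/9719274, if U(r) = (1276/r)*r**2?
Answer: -6093073/9719274 ≈ -0.62691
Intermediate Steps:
U(r) = 1276*r
(w - U(1659))/9719274 = (-3976189 - 1276*1659)/9719274 = (-3976189 - 1*2116884)*(1/9719274) = (-3976189 - 2116884)*(1/9719274) = -6093073*1/9719274 = -6093073/9719274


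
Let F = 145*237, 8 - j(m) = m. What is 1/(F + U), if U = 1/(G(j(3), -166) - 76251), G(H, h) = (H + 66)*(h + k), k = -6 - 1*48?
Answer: 91871/3157146914 ≈ 2.9099e-5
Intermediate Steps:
k = -54 (k = -6 - 48 = -54)
j(m) = 8 - m
G(H, h) = (-54 + h)*(66 + H) (G(H, h) = (H + 66)*(h - 54) = (66 + H)*(-54 + h) = (-54 + h)*(66 + H))
U = -1/91871 (U = 1/((-3564 - 54*(8 - 1*3) + 66*(-166) + (8 - 1*3)*(-166)) - 76251) = 1/((-3564 - 54*(8 - 3) - 10956 + (8 - 3)*(-166)) - 76251) = 1/((-3564 - 54*5 - 10956 + 5*(-166)) - 76251) = 1/((-3564 - 270 - 10956 - 830) - 76251) = 1/(-15620 - 76251) = 1/(-91871) = -1/91871 ≈ -1.0885e-5)
F = 34365
1/(F + U) = 1/(34365 - 1/91871) = 1/(3157146914/91871) = 91871/3157146914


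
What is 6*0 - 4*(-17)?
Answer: 68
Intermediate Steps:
6*0 - 4*(-17) = 0 + 68 = 68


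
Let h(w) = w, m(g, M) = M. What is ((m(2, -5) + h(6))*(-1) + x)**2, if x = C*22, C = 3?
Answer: 4225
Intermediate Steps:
x = 66 (x = 3*22 = 66)
((m(2, -5) + h(6))*(-1) + x)**2 = ((-5 + 6)*(-1) + 66)**2 = (1*(-1) + 66)**2 = (-1 + 66)**2 = 65**2 = 4225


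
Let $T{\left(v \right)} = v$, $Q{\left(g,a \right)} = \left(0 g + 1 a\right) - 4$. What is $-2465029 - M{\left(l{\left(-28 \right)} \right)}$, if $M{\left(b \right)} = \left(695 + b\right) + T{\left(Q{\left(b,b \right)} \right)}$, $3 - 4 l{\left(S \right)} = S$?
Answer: $- \frac{4931471}{2} \approx -2.4657 \cdot 10^{6}$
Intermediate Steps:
$Q{\left(g,a \right)} = -4 + a$ ($Q{\left(g,a \right)} = \left(0 + a\right) - 4 = a - 4 = -4 + a$)
$l{\left(S \right)} = \frac{3}{4} - \frac{S}{4}$
$M{\left(b \right)} = 691 + 2 b$ ($M{\left(b \right)} = \left(695 + b\right) + \left(-4 + b\right) = 691 + 2 b$)
$-2465029 - M{\left(l{\left(-28 \right)} \right)} = -2465029 - \left(691 + 2 \left(\frac{3}{4} - -7\right)\right) = -2465029 - \left(691 + 2 \left(\frac{3}{4} + 7\right)\right) = -2465029 - \left(691 + 2 \cdot \frac{31}{4}\right) = -2465029 - \left(691 + \frac{31}{2}\right) = -2465029 - \frac{1413}{2} = - \frac{4931471}{2}$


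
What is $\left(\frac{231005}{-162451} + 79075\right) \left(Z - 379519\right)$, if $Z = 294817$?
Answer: $- \frac{1088046471317640}{162451} \approx -6.6977 \cdot 10^{9}$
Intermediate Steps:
$\left(\frac{231005}{-162451} + 79075\right) \left(Z - 379519\right) = \left(\frac{231005}{-162451} + 79075\right) \left(294817 - 379519\right) = \left(231005 \left(- \frac{1}{162451}\right) + 79075\right) \left(-84702\right) = \left(- \frac{231005}{162451} + 79075\right) \left(-84702\right) = \frac{12845581820}{162451} \left(-84702\right) = - \frac{1088046471317640}{162451}$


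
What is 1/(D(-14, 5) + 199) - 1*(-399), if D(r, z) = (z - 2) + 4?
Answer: 82195/206 ≈ 399.00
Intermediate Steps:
D(r, z) = 2 + z (D(r, z) = (-2 + z) + 4 = 2 + z)
1/(D(-14, 5) + 199) - 1*(-399) = 1/((2 + 5) + 199) - 1*(-399) = 1/(7 + 199) + 399 = 1/206 + 399 = 82195/206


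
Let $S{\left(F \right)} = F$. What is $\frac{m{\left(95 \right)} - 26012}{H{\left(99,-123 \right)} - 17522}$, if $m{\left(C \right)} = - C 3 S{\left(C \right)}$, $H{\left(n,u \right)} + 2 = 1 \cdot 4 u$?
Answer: $\frac{53087}{18016} \approx 2.9467$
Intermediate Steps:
$H{\left(n,u \right)} = -2 + 4 u$ ($H{\left(n,u \right)} = -2 + 1 \cdot 4 u = -2 + 4 u$)
$m{\left(C \right)} = - 3 C^{2}$ ($m{\left(C \right)} = - C 3 C = - 3 C C = - 3 C^{2}$)
$\frac{m{\left(95 \right)} - 26012}{H{\left(99,-123 \right)} - 17522} = \frac{- 3 \cdot 95^{2} - 26012}{\left(-2 + 4 \left(-123\right)\right) - 17522} = \frac{\left(-3\right) 9025 - 26012}{\left(-2 - 492\right) - 17522} = \frac{-27075 - 26012}{-494 - 17522} = - \frac{53087}{-18016} = \left(-53087\right) \left(- \frac{1}{18016}\right) = \frac{53087}{18016}$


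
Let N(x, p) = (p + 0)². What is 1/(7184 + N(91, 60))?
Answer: 1/10784 ≈ 9.2730e-5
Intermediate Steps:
N(x, p) = p²
1/(7184 + N(91, 60)) = 1/(7184 + 60²) = 1/(7184 + 3600) = 1/10784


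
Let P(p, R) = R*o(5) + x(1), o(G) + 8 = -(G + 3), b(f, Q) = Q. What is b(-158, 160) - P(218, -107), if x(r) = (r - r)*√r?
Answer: -1552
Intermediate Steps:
o(G) = -11 - G (o(G) = -8 - (G + 3) = -8 - (3 + G) = -8 + (-3 - G) = -11 - G)
x(r) = 0 (x(r) = 0*√r = 0)
P(p, R) = -16*R (P(p, R) = R*(-11 - 1*5) + 0 = R*(-11 - 5) + 0 = R*(-16) + 0 = -16*R + 0 = -16*R)
b(-158, 160) - P(218, -107) = 160 - (-16)*(-107) = 160 - 1*1712 = 160 - 1712 = -1552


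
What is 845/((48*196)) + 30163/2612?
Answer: 71495161/6143424 ≈ 11.638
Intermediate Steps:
845/((48*196)) + 30163/2612 = 845/9408 + 30163*(1/2612) = 845*(1/9408) + 30163/2612 = 845/9408 + 30163/2612 = 71495161/6143424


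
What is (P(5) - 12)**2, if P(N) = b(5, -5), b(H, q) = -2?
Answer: 196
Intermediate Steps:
P(N) = -2
(P(5) - 12)**2 = (-2 - 12)**2 = (-14)**2 = 196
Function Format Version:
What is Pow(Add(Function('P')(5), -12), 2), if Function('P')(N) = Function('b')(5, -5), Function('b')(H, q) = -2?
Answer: 196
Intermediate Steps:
Function('P')(N) = -2
Pow(Add(Function('P')(5), -12), 2) = Pow(Add(-2, -12), 2) = Pow(-14, 2) = 196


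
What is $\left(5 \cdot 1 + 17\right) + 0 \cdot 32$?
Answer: $22$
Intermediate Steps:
$\left(5 \cdot 1 + 17\right) + 0 \cdot 32 = \left(5 + 17\right) + 0 = 22 + 0 = 22$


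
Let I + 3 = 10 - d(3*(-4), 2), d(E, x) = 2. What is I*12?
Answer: 60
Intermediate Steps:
I = 5 (I = -3 + (10 - 1*2) = -3 + (10 - 2) = -3 + 8 = 5)
I*12 = 5*12 = 60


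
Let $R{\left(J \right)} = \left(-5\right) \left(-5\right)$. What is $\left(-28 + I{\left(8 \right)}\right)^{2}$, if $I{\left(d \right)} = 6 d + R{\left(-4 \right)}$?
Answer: $2025$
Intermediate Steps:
$R{\left(J \right)} = 25$
$I{\left(d \right)} = 25 + 6 d$ ($I{\left(d \right)} = 6 d + 25 = 25 + 6 d$)
$\left(-28 + I{\left(8 \right)}\right)^{2} = \left(-28 + \left(25 + 6 \cdot 8\right)\right)^{2} = \left(-28 + \left(25 + 48\right)\right)^{2} = \left(-28 + 73\right)^{2} = 45^{2} = 2025$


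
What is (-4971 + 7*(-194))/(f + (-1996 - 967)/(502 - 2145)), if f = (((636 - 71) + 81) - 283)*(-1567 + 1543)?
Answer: 10398547/14310853 ≈ 0.72662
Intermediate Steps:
f = -8712 (f = ((565 + 81) - 283)*(-24) = (646 - 283)*(-24) = 363*(-24) = -8712)
(-4971 + 7*(-194))/(f + (-1996 - 967)/(502 - 2145)) = (-4971 + 7*(-194))/(-8712 + (-1996 - 967)/(502 - 2145)) = (-4971 - 1358)/(-8712 - 2963/(-1643)) = -6329/(-8712 - 2963*(-1/1643)) = -6329/(-8712 + 2963/1643) = -6329/(-14310853/1643) = -6329*(-1643/14310853) = 10398547/14310853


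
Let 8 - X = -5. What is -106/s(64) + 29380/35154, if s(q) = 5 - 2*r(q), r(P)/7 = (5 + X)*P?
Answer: 238710032/283393971 ≈ 0.84233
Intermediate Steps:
X = 13 (X = 8 - 1*(-5) = 8 + 5 = 13)
r(P) = 126*P (r(P) = 7*((5 + 13)*P) = 7*(18*P) = 126*P)
s(q) = 5 - 252*q
-106/s(64) + 29380/35154 = -106/(5 - 252*64) + 29380/35154 = -106/(5 - 16128) + 29380*(1/35154) = -106/(-16123) + 14690/17577 = -106*(-1/16123) + 14690/17577 = 106/16123 + 14690/17577 = 238710032/283393971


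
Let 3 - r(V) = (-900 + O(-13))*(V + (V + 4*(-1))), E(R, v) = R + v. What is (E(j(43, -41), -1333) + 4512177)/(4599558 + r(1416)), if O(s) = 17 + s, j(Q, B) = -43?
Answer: 4510801/7133449 ≈ 0.63235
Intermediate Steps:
r(V) = -3581 + 1792*V (r(V) = 3 - (-900 + (17 - 13))*(V + (V + 4*(-1))) = 3 - (-900 + 4)*(V + (V - 4)) = 3 - (-896)*(V + (-4 + V)) = 3 - (-896)*(-4 + 2*V) = 3 - (3584 - 1792*V) = 3 + (-3584 + 1792*V) = -3581 + 1792*V)
(E(j(43, -41), -1333) + 4512177)/(4599558 + r(1416)) = ((-43 - 1333) + 4512177)/(4599558 + (-3581 + 1792*1416)) = (-1376 + 4512177)/(4599558 + (-3581 + 2537472)) = 4510801/(4599558 + 2533891) = 4510801/7133449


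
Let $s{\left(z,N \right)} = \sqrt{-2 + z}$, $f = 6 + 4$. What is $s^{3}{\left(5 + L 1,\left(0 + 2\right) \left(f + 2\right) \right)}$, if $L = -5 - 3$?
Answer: $- 5 i \sqrt{5} \approx - 11.18 i$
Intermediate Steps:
$f = 10$
$L = -8$
$s^{3}{\left(5 + L 1,\left(0 + 2\right) \left(f + 2\right) \right)} = \left(\sqrt{-2 + \left(5 - 8\right)}\right)^{3} = \left(\sqrt{-2 - 3}\right)^{3} = \left(\sqrt{-5}\right)^{3} = \left(i \sqrt{5}\right)^{3} = - 5 i \sqrt{5}$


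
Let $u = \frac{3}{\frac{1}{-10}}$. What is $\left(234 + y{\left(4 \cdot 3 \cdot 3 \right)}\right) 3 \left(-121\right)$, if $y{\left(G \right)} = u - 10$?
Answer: $-70422$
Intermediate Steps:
$u = -30$ ($u = \frac{3}{- \frac{1}{10}} = 3 \left(-10\right) = -30$)
$y{\left(G \right)} = -40$ ($y{\left(G \right)} = -30 - 10 = -40$)
$\left(234 + y{\left(4 \cdot 3 \cdot 3 \right)}\right) 3 \left(-121\right) = \left(234 - 40\right) 3 \left(-121\right) = 194 \left(-363\right) = -70422$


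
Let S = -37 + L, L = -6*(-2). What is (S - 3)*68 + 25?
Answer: -1879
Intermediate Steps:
L = 12
S = -25 (S = -37 + 12 = -25)
(S - 3)*68 + 25 = (-25 - 3)*68 + 25 = -28*68 + 25 = -1904 + 25 = -1879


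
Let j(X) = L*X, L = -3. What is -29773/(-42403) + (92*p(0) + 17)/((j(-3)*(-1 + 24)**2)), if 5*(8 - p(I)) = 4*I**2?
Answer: 57892904/67293561 ≈ 0.86030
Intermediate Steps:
p(I) = 8 - 4*I**2/5
j(X) = -3*X
-29773/(-42403) + (92*p(0) + 17)/((j(-3)*(-1 + 24)**2)) = -29773/(-42403) + (92*(8 - 4/5*0**2) + 17)/(((-3*(-3))*(-1 + 24)**2)) = -29773*(-1/42403) + (92*(8 - 4/5*0) + 17)/((9*23**2)) = 29773/42403 + (92*(8 + 0) + 17)/((9*529)) = 29773/42403 + (92*8 + 17)/4761 = 29773/42403 + (736 + 17)*(1/4761) = 29773/42403 + 753*(1/4761) = 29773/42403 + 251/1587 = 57892904/67293561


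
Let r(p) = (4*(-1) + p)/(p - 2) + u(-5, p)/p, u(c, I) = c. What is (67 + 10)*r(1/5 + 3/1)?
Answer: -8239/48 ≈ -171.65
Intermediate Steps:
r(p) = -5/p + (-4 + p)/(-2 + p) (r(p) = (4*(-1) + p)/(p - 2) - 5/p = (-4 + p)/(-2 + p) - 5/p = -5/p + (-4 + p)/(-2 + p))
(67 + 10)*r(1/5 + 3/1) = (67 + 10)*((10 + (1/5 + 3/1)**2 - 9*(1/5 + 3/1))/((1/5 + 3/1)*(-2 + (1/5 + 3/1)))) = 77*((10 + (1*(1/5) + 3*1)**2 - 9*(1*(1/5) + 3*1))/((1*(1/5) + 3*1)*(-2 + (1*(1/5) + 3*1)))) = 77*((10 + (1/5 + 3)**2 - 9*(1/5 + 3))/((1/5 + 3)*(-2 + (1/5 + 3)))) = 77*((10 + (16/5)**2 - 9*16/5)/((16/5)*(-2 + 16/5))) = 77*(5*(10 + 256/25 - 144/5)/(16*(6/5))) = 77*((5/16)*(5/6)*(-214/25)) = 77*(-107/48) = -8239/48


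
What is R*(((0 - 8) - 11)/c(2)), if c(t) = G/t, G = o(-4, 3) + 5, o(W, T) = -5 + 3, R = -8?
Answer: 304/3 ≈ 101.33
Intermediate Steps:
o(W, T) = -2
G = 3 (G = -2 + 5 = 3)
c(t) = 3/t
R*(((0 - 8) - 11)/c(2)) = -8*((0 - 8) - 11)/(3/2) = -8*(-8 - 11)/(3*(1/2)) = -(-152)/3/2 = -(-152)*2/3 = -8*(-38/3) = 304/3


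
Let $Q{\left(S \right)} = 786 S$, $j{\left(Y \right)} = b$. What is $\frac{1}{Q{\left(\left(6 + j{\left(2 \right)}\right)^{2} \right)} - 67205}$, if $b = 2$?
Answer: $- \frac{1}{16901} \approx -5.9168 \cdot 10^{-5}$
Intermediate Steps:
$j{\left(Y \right)} = 2$
$\frac{1}{Q{\left(\left(6 + j{\left(2 \right)}\right)^{2} \right)} - 67205} = \frac{1}{786 \left(6 + 2\right)^{2} - 67205} = \frac{1}{786 \cdot 8^{2} - 67205} = \frac{1}{786 \cdot 64 - 67205} = \frac{1}{50304 - 67205} = \frac{1}{-16901} = - \frac{1}{16901}$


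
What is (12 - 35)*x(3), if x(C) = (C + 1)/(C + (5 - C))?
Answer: -92/5 ≈ -18.400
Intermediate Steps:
x(C) = 1/5 + C/5 (x(C) = (1 + C)/5 = (1 + C)*(1/5) = 1/5 + C/5)
(12 - 35)*x(3) = (12 - 35)*(1/5 + (1/5)*3) = -23*(1/5 + 3/5) = -23*4/5 = -92/5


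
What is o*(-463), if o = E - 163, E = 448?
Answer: -131955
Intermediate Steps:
o = 285 (o = 448 - 163 = 285)
o*(-463) = 285*(-463) = -131955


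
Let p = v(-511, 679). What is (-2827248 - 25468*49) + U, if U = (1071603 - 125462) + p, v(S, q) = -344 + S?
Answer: -3129894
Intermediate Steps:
p = -855 (p = -344 - 511 = -855)
U = 945286 (U = (1071603 - 125462) - 855 = 946141 - 855 = 945286)
(-2827248 - 25468*49) + U = (-2827248 - 25468*49) + 945286 = (-2827248 - 1247932) + 945286 = -4075180 + 945286 = -3129894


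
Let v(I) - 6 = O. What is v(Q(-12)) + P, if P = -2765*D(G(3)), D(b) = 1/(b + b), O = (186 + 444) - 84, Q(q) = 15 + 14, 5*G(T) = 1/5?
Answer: -68021/2 ≈ -34011.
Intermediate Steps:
G(T) = 1/25 (G(T) = (⅕)/5 = (⅕)*(⅕) = 1/25)
Q(q) = 29
O = 546 (O = 630 - 84 = 546)
D(b) = 1/(2*b)
v(I) = 552 (v(I) = 6 + 546 = 552)
P = -69125/2 (P = -2765/(2*1/25) = -2765*25/2 = -69125/2 ≈ -34563.)
v(Q(-12)) + P = 552 - 69125/2 = -68021/2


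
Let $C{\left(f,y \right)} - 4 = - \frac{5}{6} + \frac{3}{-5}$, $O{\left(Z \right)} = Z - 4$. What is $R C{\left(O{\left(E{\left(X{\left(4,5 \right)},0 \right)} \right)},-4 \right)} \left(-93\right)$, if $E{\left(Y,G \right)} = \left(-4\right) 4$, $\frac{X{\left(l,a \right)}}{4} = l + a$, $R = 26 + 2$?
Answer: $- \frac{33418}{5} \approx -6683.6$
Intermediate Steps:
$R = 28$
$X{\left(l,a \right)} = 4 a + 4 l$ ($X{\left(l,a \right)} = 4 \left(l + a\right) = 4 \left(a + l\right) = 4 a + 4 l$)
$E{\left(Y,G \right)} = -16$
$O{\left(Z \right)} = -4 + Z$ ($O{\left(Z \right)} = Z - 4 = -4 + Z$)
$C{\left(f,y \right)} = \frac{77}{30}$ ($C{\left(f,y \right)} = 4 + \left(- \frac{5}{6} + \frac{3}{-5}\right) = 4 + \left(\left(-5\right) \frac{1}{6} + 3 \left(- \frac{1}{5}\right)\right) = 4 - \frac{43}{30} = \frac{77}{30}$)
$R C{\left(O{\left(E{\left(X{\left(4,5 \right)},0 \right)} \right)},-4 \right)} \left(-93\right) = 28 \cdot \frac{77}{30} \left(-93\right) = \frac{1078}{15} \left(-93\right) = - \frac{33418}{5}$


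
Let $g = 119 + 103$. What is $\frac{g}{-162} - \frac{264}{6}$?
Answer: $- \frac{1225}{27} \approx -45.37$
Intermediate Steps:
$g = 222$
$\frac{g}{-162} - \frac{264}{6} = \frac{222}{-162} - \frac{264}{6} = 222 \left(- \frac{1}{162}\right) - 44 = - \frac{37}{27} - 44 = - \frac{1225}{27}$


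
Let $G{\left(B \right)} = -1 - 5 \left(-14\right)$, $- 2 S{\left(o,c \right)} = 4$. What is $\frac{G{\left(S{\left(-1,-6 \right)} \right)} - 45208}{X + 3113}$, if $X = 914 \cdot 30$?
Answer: $- \frac{45139}{30533} \approx -1.4784$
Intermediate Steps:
$S{\left(o,c \right)} = -2$ ($S{\left(o,c \right)} = \left(- \frac{1}{2}\right) 4 = -2$)
$X = 27420$
$G{\left(B \right)} = 69$ ($G{\left(B \right)} = -1 - -70 = -1 + 70 = 69$)
$\frac{G{\left(S{\left(-1,-6 \right)} \right)} - 45208}{X + 3113} = \frac{69 - 45208}{27420 + 3113} = - \frac{45139}{30533}$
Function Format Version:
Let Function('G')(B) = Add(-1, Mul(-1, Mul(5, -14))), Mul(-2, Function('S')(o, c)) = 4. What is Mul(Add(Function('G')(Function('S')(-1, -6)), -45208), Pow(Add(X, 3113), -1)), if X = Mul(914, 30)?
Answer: Rational(-45139, 30533) ≈ -1.4784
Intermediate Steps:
Function('S')(o, c) = -2 (Function('S')(o, c) = Mul(Rational(-1, 2), 4) = -2)
X = 27420
Function('G')(B) = 69 (Function('G')(B) = Add(-1, Mul(-1, -70)) = Add(-1, 70) = 69)
Mul(Add(Function('G')(Function('S')(-1, -6)), -45208), Pow(Add(X, 3113), -1)) = Mul(Add(69, -45208), Pow(Add(27420, 3113), -1)) = Mul(-45139, Pow(30533, -1)) = Mul(-45139, Rational(1, 30533)) = Rational(-45139, 30533)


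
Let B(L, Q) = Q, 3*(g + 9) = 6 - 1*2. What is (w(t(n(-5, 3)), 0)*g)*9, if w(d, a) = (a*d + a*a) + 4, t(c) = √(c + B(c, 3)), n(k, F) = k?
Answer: -276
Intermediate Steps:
g = -23/3 (g = -9 + (6 - 1*2)/3 = -9 + (6 - 2)/3 = -9 + (⅓)*4 = -9 + 4/3 = -23/3 ≈ -7.6667)
t(c) = √(3 + c) (t(c) = √(c + 3) = √(3 + c))
w(d, a) = 4 + a² + a*d (w(d, a) = (a*d + a²) + 4 = (a² + a*d) + 4 = 4 + a² + a*d)
(w(t(n(-5, 3)), 0)*g)*9 = ((4 + 0² + 0*√(3 - 5))*(-23/3))*9 = ((4 + 0 + 0*√(-2))*(-23/3))*9 = ((4 + 0 + 0*(I*√2))*(-23/3))*9 = ((4 + 0 + 0)*(-23/3))*9 = (4*(-23/3))*9 = -92/3*9 = -276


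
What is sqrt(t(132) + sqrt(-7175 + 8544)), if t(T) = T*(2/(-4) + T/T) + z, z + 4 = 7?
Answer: sqrt(106) ≈ 10.296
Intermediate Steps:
z = 3 (z = -4 + 7 = 3)
t(T) = 3 + T/2 (t(T) = T*(2/(-4) + T/T) + 3 = T*(2*(-1/4) + 1) + 3 = T*(-1/2 + 1) + 3 = T*(1/2) + 3 = T/2 + 3 = 3 + T/2)
sqrt(t(132) + sqrt(-7175 + 8544)) = sqrt((3 + (1/2)*132) + sqrt(-7175 + 8544)) = sqrt((3 + 66) + sqrt(1369)) = sqrt(69 + 37) = sqrt(106)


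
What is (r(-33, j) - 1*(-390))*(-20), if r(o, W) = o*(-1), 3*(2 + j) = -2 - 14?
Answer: -8460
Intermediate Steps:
j = -22/3 (j = -2 + (-2 - 14)/3 = -2 + (⅓)*(-16) = -2 - 16/3 = -22/3 ≈ -7.3333)
r(o, W) = -o
(r(-33, j) - 1*(-390))*(-20) = (-1*(-33) - 1*(-390))*(-20) = (33 + 390)*(-20) = 423*(-20) = -8460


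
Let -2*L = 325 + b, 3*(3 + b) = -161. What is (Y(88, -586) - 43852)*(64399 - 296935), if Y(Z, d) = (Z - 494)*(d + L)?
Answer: -57793489784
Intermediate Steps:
b = -170/3 (b = -3 + (⅓)*(-161) = -3 - 161/3 = -170/3 ≈ -56.667)
L = -805/6 (L = -(325 - 170/3)/2 = -½*805/3 = -805/6 ≈ -134.17)
Y(Z, d) = (-494 + Z)*(-805/6 + d) (Y(Z, d) = (Z - 494)*(d - 805/6) = (-494 + Z)*(-805/6 + d))
(Y(88, -586) - 43852)*(64399 - 296935) = ((198835/3 - 494*(-586) - 805/6*88 + 88*(-586)) - 43852)*(64399 - 296935) = ((198835/3 + 289484 - 35420/3 - 51568) - 43852)*(-232536) = (877163/3 - 43852)*(-232536) = (745607/3)*(-232536) = -57793489784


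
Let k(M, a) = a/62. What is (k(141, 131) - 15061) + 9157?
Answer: -365917/62 ≈ -5901.9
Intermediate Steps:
k(M, a) = a/62 (k(M, a) = a*(1/62) = a/62)
(k(141, 131) - 15061) + 9157 = ((1/62)*131 - 15061) + 9157 = (131/62 - 15061) + 9157 = -933651/62 + 9157 = -365917/62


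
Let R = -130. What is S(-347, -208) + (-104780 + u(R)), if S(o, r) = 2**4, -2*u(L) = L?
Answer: -104699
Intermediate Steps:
u(L) = -L/2
S(o, r) = 16
S(-347, -208) + (-104780 + u(R)) = 16 + (-104780 - 1/2*(-130)) = 16 + (-104780 + 65) = 16 - 104715 = -104699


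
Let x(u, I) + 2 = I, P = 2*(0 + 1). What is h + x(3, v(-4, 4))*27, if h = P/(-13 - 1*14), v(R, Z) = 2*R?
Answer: -7292/27 ≈ -270.07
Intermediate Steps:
P = 2 (P = 2*1 = 2)
x(u, I) = -2 + I
h = -2/27 (h = 2/(-13 - 1*14) = 2/(-13 - 14) = 2/(-27) = 2*(-1/27) = -2/27 ≈ -0.074074)
h + x(3, v(-4, 4))*27 = -2/27 + (-2 + 2*(-4))*27 = -2/27 + (-2 - 8)*27 = -2/27 - 10*27 = -2/27 - 270 = -7292/27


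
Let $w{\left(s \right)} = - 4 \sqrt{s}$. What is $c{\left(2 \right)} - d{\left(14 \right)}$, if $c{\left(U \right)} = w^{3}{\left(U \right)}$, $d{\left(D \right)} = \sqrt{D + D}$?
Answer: $- 128 \sqrt{2} - 2 \sqrt{7} \approx -186.31$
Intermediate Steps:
$d{\left(D \right)} = \sqrt{2} \sqrt{D}$ ($d{\left(D \right)} = \sqrt{2 D} = \sqrt{2} \sqrt{D}$)
$c{\left(U \right)} = - 64 U^{\frac{3}{2}}$ ($c{\left(U \right)} = \left(- 4 \sqrt{U}\right)^{3} = - 64 U^{\frac{3}{2}}$)
$c{\left(2 \right)} - d{\left(14 \right)} = - 64 \cdot 2^{\frac{3}{2}} - \sqrt{2} \sqrt{14} = - 64 \cdot 2 \sqrt{2} - 2 \sqrt{7} = - 128 \sqrt{2} - 2 \sqrt{7}$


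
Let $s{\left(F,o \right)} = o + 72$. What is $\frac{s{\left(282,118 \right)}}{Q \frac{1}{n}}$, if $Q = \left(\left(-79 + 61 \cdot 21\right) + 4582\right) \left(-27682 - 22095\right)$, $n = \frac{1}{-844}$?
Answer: $\frac{95}{121498090896} \approx 7.8191 \cdot 10^{-10}$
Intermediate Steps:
$n = - \frac{1}{844} \approx -0.0011848$
$s{\left(F,o \right)} = 72 + o$
$Q = -287910168$ ($Q = \left(\left(-79 + 1281\right) + 4582\right) \left(-49777\right) = \left(1202 + 4582\right) \left(-49777\right) = 5784 \left(-49777\right) = -287910168$)
$\frac{s{\left(282,118 \right)}}{Q \frac{1}{n}} = \frac{72 + 118}{\left(-287910168\right) \frac{1}{- \frac{1}{844}}} = \frac{190}{\left(-287910168\right) \left(-844\right)} = \frac{190}{242996181792} = 190 \cdot \frac{1}{242996181792} = \frac{95}{121498090896}$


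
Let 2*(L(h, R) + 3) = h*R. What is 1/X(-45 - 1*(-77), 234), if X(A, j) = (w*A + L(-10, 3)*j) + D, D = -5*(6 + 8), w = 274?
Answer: 1/4486 ≈ 0.00022292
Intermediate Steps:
L(h, R) = -3 + R*h/2 (L(h, R) = -3 + (h*R)/2 = -3 + (R*h)/2 = -3 + R*h/2)
D = -70 (D = -5*14 = -70)
X(A, j) = -70 - 18*j + 274*A (X(A, j) = (274*A + (-3 + (½)*3*(-10))*j) - 70 = (274*A + (-3 - 15)*j) - 70 = (274*A - 18*j) - 70 = (-18*j + 274*A) - 70 = -70 - 18*j + 274*A)
1/X(-45 - 1*(-77), 234) = 1/(-70 - 18*234 + 274*(-45 - 1*(-77))) = 1/(-70 - 4212 + 274*(-45 + 77)) = 1/(-70 - 4212 + 274*32) = 1/(-70 - 4212 + 8768) = 1/4486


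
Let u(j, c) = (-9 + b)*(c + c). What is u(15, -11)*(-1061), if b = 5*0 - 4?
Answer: -303446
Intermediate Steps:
b = -4 (b = 0 - 4 = -4)
u(j, c) = -26*c (u(j, c) = (-9 - 4)*(c + c) = -26*c)
u(15, -11)*(-1061) = -26*(-11)*(-1061) = 286*(-1061) = -303446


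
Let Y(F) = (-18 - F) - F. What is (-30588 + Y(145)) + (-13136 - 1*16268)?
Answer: -60300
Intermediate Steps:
Y(F) = -18 - 2*F
(-30588 + Y(145)) + (-13136 - 1*16268) = (-30588 + (-18 - 2*145)) + (-13136 - 1*16268) = (-30588 + (-18 - 290)) + (-13136 - 16268) = (-30588 - 308) - 29404 = -30896 - 29404 = -60300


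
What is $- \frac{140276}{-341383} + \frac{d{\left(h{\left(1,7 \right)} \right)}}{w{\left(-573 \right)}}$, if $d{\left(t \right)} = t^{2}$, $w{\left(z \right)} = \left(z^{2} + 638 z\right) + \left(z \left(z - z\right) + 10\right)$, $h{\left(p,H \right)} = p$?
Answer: $\frac{5222835477}{12711396005} \approx 0.41088$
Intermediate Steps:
$w{\left(z \right)} = 10 + z^{2} + 638 z$ ($w{\left(z \right)} = \left(z^{2} + 638 z\right) + \left(z 0 + 10\right) = \left(z^{2} + 638 z\right) + \left(0 + 10\right) = \left(z^{2} + 638 z\right) + 10 = 10 + z^{2} + 638 z$)
$- \frac{140276}{-341383} + \frac{d{\left(h{\left(1,7 \right)} \right)}}{w{\left(-573 \right)}} = - \frac{140276}{-341383} + \frac{1^{2}}{10 + \left(-573\right)^{2} + 638 \left(-573\right)} = \left(-140276\right) \left(- \frac{1}{341383}\right) + 1 \frac{1}{10 + 328329 - 365574} = \frac{140276}{341383} + 1 \frac{1}{-37235} = \frac{140276}{341383} + 1 \left(- \frac{1}{37235}\right) = \frac{140276}{341383} - \frac{1}{37235} = \frac{5222835477}{12711396005}$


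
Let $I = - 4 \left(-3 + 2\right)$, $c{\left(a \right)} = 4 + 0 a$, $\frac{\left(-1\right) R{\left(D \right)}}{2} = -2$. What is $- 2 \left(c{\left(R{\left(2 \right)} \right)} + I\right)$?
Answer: $-16$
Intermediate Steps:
$R{\left(D \right)} = 4$ ($R{\left(D \right)} = \left(-2\right) \left(-2\right) = 4$)
$c{\left(a \right)} = 4$ ($c{\left(a \right)} = 4 + 0 = 4$)
$I = 4$ ($I = \left(-4\right) \left(-1\right) = 4$)
$- 2 \left(c{\left(R{\left(2 \right)} \right)} + I\right) = - 2 \left(4 + 4\right) = \left(-2\right) 8 = -16$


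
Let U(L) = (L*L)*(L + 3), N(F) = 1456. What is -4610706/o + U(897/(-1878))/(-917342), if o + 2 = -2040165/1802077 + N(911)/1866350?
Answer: 34212748990391150760509435571599/23235421881157251080304848 ≈ 1.4724e+6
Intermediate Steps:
U(L) = L**2*(3 + L)
o = -5265825470769/1681653204475 (o = -2 + (-2040165/1802077 + 1456/1866350) = -2 + (-2040165*1/1802077 + 1456*(1/1866350)) = -2 + (-2040165/1802077 + 728/933175) = -2 - 1902519061819/1681653204475 = -5265825470769/1681653204475 ≈ -3.1313)
-4610706/o + U(897/(-1878))/(-917342) = -4610706/(-5265825470769/1681653204475) + ((897/(-1878))**2*(3 + 897/(-1878)))/(-917342) = -4610706*(-1681653204475/5265825470769) + ((897*(-1/1878))**2*(3 + 897*(-1/1878)))*(-1/917342) = 152031539603766850/103251479819 + ((-299/626)**2*(3 - 299/626))*(-1/917342) = 152031539603766850/103251479819 + ((89401/391876)*(1579/626))*(-1/917342) = 152031539603766850/103251479819 + (141164179/245314376)*(-1/917342) = 152031539603766850/103251479819 - 141164179/225037180308592 = 34212748990391150760509435571599/23235421881157251080304848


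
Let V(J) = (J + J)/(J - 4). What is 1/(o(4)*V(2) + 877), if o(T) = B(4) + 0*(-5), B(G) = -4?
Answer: 1/885 ≈ 0.0011299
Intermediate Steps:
V(J) = 2*J/(-4 + J) (V(J) = (2*J)/(-4 + J) = 2*J/(-4 + J))
o(T) = -4 (o(T) = -4 + 0*(-5) = -4 + 0 = -4)
1/(o(4)*V(2) + 877) = 1/(-8*2/(-4 + 2) + 877) = 1/(-8*2/(-2) + 877) = 1/(-8*2*(-1)/2 + 877) = 1/(-4*(-2) + 877) = 1/(8 + 877) = 1/885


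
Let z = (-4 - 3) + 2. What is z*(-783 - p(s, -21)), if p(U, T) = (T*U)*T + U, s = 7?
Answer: 19385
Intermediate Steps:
p(U, T) = U + U*T**2 (p(U, T) = U*T**2 + U = U + U*T**2)
z = -5 (z = -7 + 2 = -5)
z*(-783 - p(s, -21)) = -5*(-783 - 7*(1 + (-21)**2)) = -5*(-783 - 7*(1 + 441)) = -5*(-783 - 7*442) = -5*(-783 - 1*3094) = -5*(-783 - 3094) = -5*(-3877) = 19385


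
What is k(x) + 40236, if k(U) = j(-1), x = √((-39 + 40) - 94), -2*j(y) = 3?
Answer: 80469/2 ≈ 40235.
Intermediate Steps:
j(y) = -3/2 (j(y) = -½*3 = -3/2)
x = I*√93 (x = √(1 - 94) = √(-93) = I*√93 ≈ 9.6436*I)
k(U) = -3/2
k(x) + 40236 = -3/2 + 40236 = 80469/2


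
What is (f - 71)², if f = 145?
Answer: 5476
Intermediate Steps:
(f - 71)² = (145 - 71)² = 74² = 5476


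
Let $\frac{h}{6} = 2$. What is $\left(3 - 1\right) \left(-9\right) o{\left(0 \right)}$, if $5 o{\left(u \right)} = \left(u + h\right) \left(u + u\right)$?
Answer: $0$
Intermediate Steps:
$h = 12$ ($h = 6 \cdot 2 = 12$)
$o{\left(u \right)} = \frac{2 u \left(12 + u\right)}{5}$ ($o{\left(u \right)} = \frac{\left(u + 12\right) \left(u + u\right)}{5} = \frac{\left(12 + u\right) 2 u}{5} = \frac{2 u \left(12 + u\right)}{5}$)
$\left(3 - 1\right) \left(-9\right) o{\left(0 \right)} = \left(3 - 1\right) \left(-9\right) \frac{2}{5} \cdot 0 \left(12 + 0\right) = 2 \left(-9\right) \frac{2}{5} \cdot 0 \cdot 12 = \left(-18\right) 0 = 0$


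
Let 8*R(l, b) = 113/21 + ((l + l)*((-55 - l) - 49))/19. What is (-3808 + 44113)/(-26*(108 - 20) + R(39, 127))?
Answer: -128653560/7535383 ≈ -17.073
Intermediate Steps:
R(l, b) = 113/168 + l*(-104 - l)/76 (R(l, b) = (113/21 + ((l + l)*((-55 - l) - 49))/19)/8 = (113*(1/21) + ((2*l)*(-104 - l))*(1/19))/8 = (113/21 + (2*l*(-104 - l))*(1/19))/8 = (113/21 + 2*l*(-104 - l)/19)/8 = 113/168 + l*(-104 - l)/76)
(-3808 + 44113)/(-26*(108 - 20) + R(39, 127)) = (-3808 + 44113)/(-26*(108 - 20) + (113/168 - 26/19*39 - 1/76*39**2)) = 40305/(-26*88 + (113/168 - 1014/19 - 1/76*1521)) = 40305/(-2288 + (113/168 - 1014/19 - 1521/76)) = 40305/(-2288 - 232087/3192) = 40305/(-7535383/3192) = 40305*(-3192/7535383) = -128653560/7535383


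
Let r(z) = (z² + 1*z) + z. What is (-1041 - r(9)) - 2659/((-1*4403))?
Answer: -5016761/4403 ≈ -1139.4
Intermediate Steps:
r(z) = z² + 2*z (r(z) = (z² + z) + z = (z + z²) + z = z² + 2*z)
(-1041 - r(9)) - 2659/((-1*4403)) = (-1041 - 9*(2 + 9)) - 2659/((-1*4403)) = (-1041 - 9*11) - 2659/(-4403) = (-1041 - 1*99) - 2659*(-1/4403) = (-1041 - 99) + 2659/4403 = -1140 + 2659/4403 = -5016761/4403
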